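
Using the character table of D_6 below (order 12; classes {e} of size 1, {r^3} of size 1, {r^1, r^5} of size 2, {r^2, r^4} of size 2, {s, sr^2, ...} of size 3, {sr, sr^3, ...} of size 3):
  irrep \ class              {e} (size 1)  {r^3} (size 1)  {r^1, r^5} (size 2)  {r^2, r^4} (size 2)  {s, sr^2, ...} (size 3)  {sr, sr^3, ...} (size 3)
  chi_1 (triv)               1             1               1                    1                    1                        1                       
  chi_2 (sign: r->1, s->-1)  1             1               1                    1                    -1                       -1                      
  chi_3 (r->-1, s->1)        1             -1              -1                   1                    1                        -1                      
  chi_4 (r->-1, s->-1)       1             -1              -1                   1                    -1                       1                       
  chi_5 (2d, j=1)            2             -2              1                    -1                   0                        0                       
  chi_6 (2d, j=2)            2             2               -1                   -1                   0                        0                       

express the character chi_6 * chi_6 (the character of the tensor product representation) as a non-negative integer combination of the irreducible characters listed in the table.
chi_6 tensor chi_6 = chi_1 + chi_2 + chi_6 (all other irreducibles have multiplicity 0).

Why: The character of a tensor product is the pointwise product (chi_6 * chi_6)(C) = chi_6(C) * chi_6(C):
  {e}: (2)*(2), {r^3}: (2)*(2), {r^1, r^5}: (-1)*(-1), {r^2, r^4}: (-1)*(-1), {s, sr^2, ...}: (0)*(0), {sr, sr^3, ...}: (0)*(0)
so (chi_6 * chi_6) takes values
  {e} -> 4, {r^3} -> 4, {r^1, r^5} -> 1, {r^2, r^4} -> 1, {s, sr^2, ...} -> 0, {sr, sr^3, ...} -> 0.
Now take the inner product of this character with each irreducible chi from the table, <chi_6*chi_6, chi> = (1/12) sum_C |C| (chi_6*chi_6)(C) conj(chi(C)):
  <chi_6*chi_6, chi_1> = (1/12)[1*(4)*conj(1) + 1*(4)*conj(1) + 2*(1)*conj(1) + 2*(1)*conj(1) + 3*(0)*conj(1) + 3*(0)*conj(1)]
      = (1/12)[(4) + (4) + (2) + (2) + (0) + (0)] = 12/12 = 1
  <chi_6*chi_6, chi_2> = (1/12)[1*(4)*conj(1) + 1*(4)*conj(1) + 2*(1)*conj(1) + 2*(1)*conj(1) + 3*(0)*conj(-1) + 3*(0)*conj(-1)]
      = (1/12)[(4) + (4) + (2) + (2) + (0) + (0)] = 12/12 = 1
  <chi_6*chi_6, chi_3> = (1/12)[1*(4)*conj(1) + 1*(4)*conj(-1) + 2*(1)*conj(-1) + 2*(1)*conj(1) + 3*(0)*conj(1) + 3*(0)*conj(-1)]
      = (1/12)[(4) + (-4) + (-2) + (2) + (0) + (0)] = 0/12 = 0
  <chi_6*chi_6, chi_4> = (1/12)[1*(4)*conj(1) + 1*(4)*conj(-1) + 2*(1)*conj(-1) + 2*(1)*conj(1) + 3*(0)*conj(-1) + 3*(0)*conj(1)]
      = (1/12)[(4) + (-4) + (-2) + (2) + (0) + (0)] = 0/12 = 0
  <chi_6*chi_6, chi_5> = (1/12)[1*(4)*conj(2) + 1*(4)*conj(-2) + 2*(1)*conj(1) + 2*(1)*conj(-1) + 3*(0)*conj(0) + 3*(0)*conj(0)]
      = (1/12)[(8) + (-8) + (2) + (-2) + (0) + (0)] = 0/12 = 0
  <chi_6*chi_6, chi_6> = (1/12)[1*(4)*conj(2) + 1*(4)*conj(2) + 2*(1)*conj(-1) + 2*(1)*conj(-1) + 3*(0)*conj(0) + 3*(0)*conj(0)]
      = (1/12)[(8) + (8) + (-2) + (-2) + (0) + (0)] = 12/12 = 1
Hence the multiplicities are chi_1: 1, chi_2: 1, chi_6: 1. Dimension check: dim(chi_6)*dim(chi_6) = 2*2 = 4 and sum (mult * dim) = 1*1 + 1*1 + 1*2 = 4.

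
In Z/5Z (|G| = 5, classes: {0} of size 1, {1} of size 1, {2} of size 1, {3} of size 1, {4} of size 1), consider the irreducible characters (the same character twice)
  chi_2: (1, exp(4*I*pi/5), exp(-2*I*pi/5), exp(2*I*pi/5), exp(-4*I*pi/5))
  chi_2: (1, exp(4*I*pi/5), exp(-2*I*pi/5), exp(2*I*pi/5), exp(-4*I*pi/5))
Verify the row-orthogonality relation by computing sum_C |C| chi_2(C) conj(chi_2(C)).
Sum = 5 = |G| = 5; so <chi_2, chi_2> = 1 (norm-1 confirms irreducibility).

Reasoning: Compute term by term over conjugacy classes (|C| * chi_2(C) * conj(chi_2(C))):
  1*(1)*conj(1) + 1*(exp(4*I*pi/5))*conj(exp(4*I*pi/5)) + 1*(exp(-2*I*pi/5))*conj(exp(-2*I*pi/5)) + 1*(exp(2*I*pi/5))*conj(exp(2*I*pi/5)) + 1*(exp(-4*I*pi/5))*conj(exp(-4*I*pi/5))
  = (1) + (1) + (1) + (1) + (1)
  = 5.
(Exp terms are combined using exp(i*s)*conj(exp(i*t)) = exp(i*(s-t)), and sums of them are collapsed using the identity that for every m > 1 the m distinct m-th roots of unity sum to 0, e.g. 1 + exp(2*I*pi/3) + exp(-2*I*pi/3) = 0.)
Dividing by |G| = 5 gives 5/5 = 1, matching the row-orthogonality relation <chi_2, chi_2> = [chi_2 = chi_2].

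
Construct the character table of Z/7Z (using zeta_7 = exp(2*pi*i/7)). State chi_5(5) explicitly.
Character table of Z/7Z (irreps indexed chi_0,...,chi_6 with chi_k(m) = zeta_7^(k*m), zeta_7 = exp(2*pi*i/7)):
  irrep \ class  {0} (size 1)  {1} (size 1)    {2} (size 1)    {3} (size 1)    {4} (size 1)    {5} (size 1)    {6} (size 1)  
  chi_0          1             1               1               1               1               1               1             
  chi_1          1             exp(2*I*pi/7)   exp(4*I*pi/7)   exp(6*I*pi/7)   exp(-6*I*pi/7)  exp(-4*I*pi/7)  exp(-2*I*pi/7)
  chi_2          1             exp(4*I*pi/7)   exp(-6*I*pi/7)  exp(-2*I*pi/7)  exp(2*I*pi/7)   exp(6*I*pi/7)   exp(-4*I*pi/7)
  chi_3          1             exp(6*I*pi/7)   exp(-2*I*pi/7)  exp(4*I*pi/7)   exp(-4*I*pi/7)  exp(2*I*pi/7)   exp(-6*I*pi/7)
  chi_4          1             exp(-6*I*pi/7)  exp(2*I*pi/7)   exp(-4*I*pi/7)  exp(4*I*pi/7)   exp(-2*I*pi/7)  exp(6*I*pi/7) 
  chi_5          1             exp(-4*I*pi/7)  exp(6*I*pi/7)   exp(2*I*pi/7)   exp(-2*I*pi/7)  exp(-6*I*pi/7)  exp(4*I*pi/7) 
  chi_6          1             exp(-2*I*pi/7)  exp(-4*I*pi/7)  exp(-6*I*pi/7)  exp(6*I*pi/7)   exp(4*I*pi/7)   exp(2*I*pi/7) 

Spot check: chi_5(5) = zeta_7^(5*5) = zeta_7^25 = exp(-6*I*pi/7).

Proof sketch: Z/7Z is abelian, so all 7 irreducible complex representations are 1-dimensional. They are given by chi_k(m) = zeta_7^(k*m) for k = 0,...,6. Row orthogonality: sum_m chi_k(m) conj(chi_l(m)) = 7 * [k = l].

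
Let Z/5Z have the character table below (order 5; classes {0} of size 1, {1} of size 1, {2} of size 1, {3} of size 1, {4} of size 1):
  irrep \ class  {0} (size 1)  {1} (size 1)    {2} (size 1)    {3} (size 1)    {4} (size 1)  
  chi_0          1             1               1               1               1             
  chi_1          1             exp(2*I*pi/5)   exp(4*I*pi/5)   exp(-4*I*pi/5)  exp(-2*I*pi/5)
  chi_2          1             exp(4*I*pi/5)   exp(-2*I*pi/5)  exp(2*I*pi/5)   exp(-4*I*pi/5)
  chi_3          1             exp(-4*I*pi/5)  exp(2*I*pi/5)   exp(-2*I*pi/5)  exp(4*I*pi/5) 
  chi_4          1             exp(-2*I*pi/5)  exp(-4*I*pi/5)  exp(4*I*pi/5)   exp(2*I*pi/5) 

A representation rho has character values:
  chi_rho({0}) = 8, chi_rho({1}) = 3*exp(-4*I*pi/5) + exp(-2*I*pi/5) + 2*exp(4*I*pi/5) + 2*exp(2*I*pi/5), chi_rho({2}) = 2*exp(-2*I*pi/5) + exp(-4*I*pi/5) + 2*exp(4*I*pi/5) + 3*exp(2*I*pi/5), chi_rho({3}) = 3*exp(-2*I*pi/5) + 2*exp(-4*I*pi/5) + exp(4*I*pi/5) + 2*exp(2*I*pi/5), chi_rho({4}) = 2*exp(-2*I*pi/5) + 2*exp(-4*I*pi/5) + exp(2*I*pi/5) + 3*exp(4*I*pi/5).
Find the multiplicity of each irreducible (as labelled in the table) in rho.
Multiplicities: chi_0: 0, chi_1: 2, chi_2: 2, chi_3: 3, chi_4: 1.

Justification: Use <chi_rho, chi> = (1/|G|) sum_C |C| * chi_rho(C) * conj(chi(C)) with |G| = 5 for each irreducible chi in the table:
  <chi_rho, chi_0> = (1/5)[1*(8)*conj(1) + 1*(3*exp(-4*I*pi/5) + exp(-2*I*pi/5) + 2*exp(4*I*pi/5) + 2*exp(2*I*pi/5))*conj(1) + 1*(2*exp(-2*I*pi/5) + exp(-4*I*pi/5) + 2*exp(4*I*pi/5) + 3*exp(2*I*pi/5))*conj(1) + 1*(3*exp(-2*I*pi/5) + 2*exp(-4*I*pi/5) + exp(4*I*pi/5) + 2*exp(2*I*pi/5))*conj(1) + 1*(2*exp(-2*I*pi/5) + 2*exp(-4*I*pi/5) + exp(2*I*pi/5) + 3*exp(4*I*pi/5))*conj(1)]
      = (1/5)[(8) + (3*exp(-4*I*pi/5) + exp(-2*I*pi/5) + 2*exp(4*I*pi/5) + 2*exp(2*I*pi/5)) + (2*exp(-2*I*pi/5) + exp(-4*I*pi/5) + 2*exp(4*I*pi/5) + 3*exp(2*I*pi/5)) + (3*exp(-2*I*pi/5) + 2*exp(-4*I*pi/5) + exp(4*I*pi/5) + 2*exp(2*I*pi/5)) + (2*exp(-2*I*pi/5) + 2*exp(-4*I*pi/5) + exp(2*I*pi/5) + 3*exp(4*I*pi/5))] = 0/5 = 0
  <chi_rho, chi_1> = (1/5)[1*(8)*conj(1) + 1*(3*exp(-4*I*pi/5) + exp(-2*I*pi/5) + 2*exp(4*I*pi/5) + 2*exp(2*I*pi/5))*conj(exp(2*I*pi/5)) + 1*(2*exp(-2*I*pi/5) + exp(-4*I*pi/5) + 2*exp(4*I*pi/5) + 3*exp(2*I*pi/5))*conj(exp(4*I*pi/5)) + 1*(3*exp(-2*I*pi/5) + 2*exp(-4*I*pi/5) + exp(4*I*pi/5) + 2*exp(2*I*pi/5))*conj(exp(-4*I*pi/5)) + 1*(2*exp(-2*I*pi/5) + 2*exp(-4*I*pi/5) + exp(2*I*pi/5) + 3*exp(4*I*pi/5))*conj(exp(-2*I*pi/5))]
      = (1/5)[(8) + (2 + exp(-4*I*pi/5) + 3*exp(4*I*pi/5) + 2*exp(2*I*pi/5)) + (2 + 3*exp(-2*I*pi/5) + exp(2*I*pi/5) + 2*exp(4*I*pi/5)) + (2 + 2*exp(-4*I*pi/5) + exp(-2*I*pi/5) + 3*exp(2*I*pi/5)) + (2 + 2*exp(-2*I*pi/5) + 3*exp(-4*I*pi/5) + exp(4*I*pi/5))] = 10/5 = 2
  <chi_rho, chi_2> = (1/5)[1*(8)*conj(1) + 1*(3*exp(-4*I*pi/5) + exp(-2*I*pi/5) + 2*exp(4*I*pi/5) + 2*exp(2*I*pi/5))*conj(exp(4*I*pi/5)) + 1*(2*exp(-2*I*pi/5) + exp(-4*I*pi/5) + 2*exp(4*I*pi/5) + 3*exp(2*I*pi/5))*conj(exp(-2*I*pi/5)) + 1*(3*exp(-2*I*pi/5) + 2*exp(-4*I*pi/5) + exp(4*I*pi/5) + 2*exp(2*I*pi/5))*conj(exp(2*I*pi/5)) + 1*(2*exp(-2*I*pi/5) + 2*exp(-4*I*pi/5) + exp(2*I*pi/5) + 3*exp(4*I*pi/5))*conj(exp(-4*I*pi/5))]
      = (1/5)[(8) + (2 + 2*exp(-2*I*pi/5) + exp(4*I*pi/5) + 3*exp(2*I*pi/5)) + (2 + 2*exp(-4*I*pi/5) + exp(-2*I*pi/5) + 3*exp(4*I*pi/5)) + (2 + 3*exp(-4*I*pi/5) + exp(2*I*pi/5) + 2*exp(4*I*pi/5)) + (2 + 3*exp(-2*I*pi/5) + exp(-4*I*pi/5) + 2*exp(2*I*pi/5))] = 10/5 = 2
  <chi_rho, chi_3> = (1/5)[1*(8)*conj(1) + 1*(3*exp(-4*I*pi/5) + exp(-2*I*pi/5) + 2*exp(4*I*pi/5) + 2*exp(2*I*pi/5))*conj(exp(-4*I*pi/5)) + 1*(2*exp(-2*I*pi/5) + exp(-4*I*pi/5) + 2*exp(4*I*pi/5) + 3*exp(2*I*pi/5))*conj(exp(2*I*pi/5)) + 1*(3*exp(-2*I*pi/5) + 2*exp(-4*I*pi/5) + exp(4*I*pi/5) + 2*exp(2*I*pi/5))*conj(exp(-2*I*pi/5)) + 1*(2*exp(-2*I*pi/5) + 2*exp(-4*I*pi/5) + exp(2*I*pi/5) + 3*exp(4*I*pi/5))*conj(exp(4*I*pi/5))]
      = (1/5)[(8) + (3 + 2*exp(-2*I*pi/5) + 2*exp(-4*I*pi/5) + exp(2*I*pi/5)) + (3 + 2*exp(-4*I*pi/5) + exp(4*I*pi/5) + 2*exp(2*I*pi/5)) + (3 + 2*exp(-2*I*pi/5) + exp(-4*I*pi/5) + 2*exp(4*I*pi/5)) + (3 + exp(-2*I*pi/5) + 2*exp(4*I*pi/5) + 2*exp(2*I*pi/5))] = 15/5 = 3
  <chi_rho, chi_4> = (1/5)[1*(8)*conj(1) + 1*(3*exp(-4*I*pi/5) + exp(-2*I*pi/5) + 2*exp(4*I*pi/5) + 2*exp(2*I*pi/5))*conj(exp(-2*I*pi/5)) + 1*(2*exp(-2*I*pi/5) + exp(-4*I*pi/5) + 2*exp(4*I*pi/5) + 3*exp(2*I*pi/5))*conj(exp(-4*I*pi/5)) + 1*(3*exp(-2*I*pi/5) + 2*exp(-4*I*pi/5) + exp(4*I*pi/5) + 2*exp(2*I*pi/5))*conj(exp(4*I*pi/5)) + 1*(2*exp(-2*I*pi/5) + 2*exp(-4*I*pi/5) + exp(2*I*pi/5) + 3*exp(4*I*pi/5))*conj(exp(2*I*pi/5))]
      = (1/5)[(8) + (1 + 3*exp(-2*I*pi/5) + 2*exp(-4*I*pi/5) + 2*exp(4*I*pi/5)) + (1 + 2*exp(-2*I*pi/5) + 3*exp(-4*I*pi/5) + 2*exp(2*I*pi/5)) + (1 + 2*exp(-2*I*pi/5) + 3*exp(4*I*pi/5) + 2*exp(2*I*pi/5)) + (1 + 2*exp(-4*I*pi/5) + 2*exp(4*I*pi/5) + 3*exp(2*I*pi/5))] = 5/5 = 1
(Exp terms are combined using exp(i*s)*conj(exp(i*t)) = exp(i*(s-t)), and sums of them are collapsed using the identity that for every m > 1 the m distinct m-th roots of unity sum to 0, e.g. 1 + exp(2*I*pi/3) + exp(-2*I*pi/3) = 0.)
Dimension check: dim(rho) = sum (mult * dim) = 0*1 + 2*1 + 2*1 + 3*1 + 1*1 = 8 = chi_rho(e) = 8.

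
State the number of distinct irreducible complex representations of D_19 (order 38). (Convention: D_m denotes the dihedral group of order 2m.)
11

The number of irreducible complex representations of a finite group equals its number of conjugacy classes. D_19 has 11 conjugacy classes ((n+3)/2 for n odd), so D_19 (order 38) has exactly 11 irreducible complex representations.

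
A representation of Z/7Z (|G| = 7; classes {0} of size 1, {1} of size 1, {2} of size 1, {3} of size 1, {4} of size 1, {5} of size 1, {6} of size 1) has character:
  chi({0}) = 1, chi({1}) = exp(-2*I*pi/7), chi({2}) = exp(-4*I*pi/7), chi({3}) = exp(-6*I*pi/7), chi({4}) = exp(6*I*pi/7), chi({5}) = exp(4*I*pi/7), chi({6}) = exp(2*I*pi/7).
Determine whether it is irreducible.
Irreducible: <chi, chi> = 1.

Working: <chi, chi> = (1/|G|) sum_C |C| * |chi(C)|^2 = (1/7)[1*|1|^2 + 1*|exp(-2*I*pi/7)|^2 + 1*|exp(-4*I*pi/7)|^2 + 1*|exp(-6*I*pi/7)|^2 + 1*|exp(6*I*pi/7)|^2 + 1*|exp(4*I*pi/7)|^2 + 1*|exp(2*I*pi/7)|^2]
  = (1/7)[(1) + (1) + (1) + (1) + (1) + (1) + (1)] = 7/7 = 1.
(Exp terms are combined using exp(i*s)*conj(exp(i*t)) = exp(i*(s-t)), and sums of them are collapsed using the identity that for every m > 1 the m distinct m-th roots of unity sum to 0, e.g. 1 + exp(2*I*pi/3) + exp(-2*I*pi/3) = 0.)
A character is irreducible iff <chi, chi> = 1, so this representation is irreducible.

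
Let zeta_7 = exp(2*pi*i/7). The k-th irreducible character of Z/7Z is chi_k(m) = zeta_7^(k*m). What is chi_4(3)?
chi_4(3) = zeta_7^12 = exp(-4*I*pi/7)

Proof sketch: chi_4(3) = zeta_7^(4*3) = zeta_7^12. Since zeta_7^7 = 1, this equals zeta_7^5 = exp(2*pi*i*5/7) = exp(-4*I*pi/7).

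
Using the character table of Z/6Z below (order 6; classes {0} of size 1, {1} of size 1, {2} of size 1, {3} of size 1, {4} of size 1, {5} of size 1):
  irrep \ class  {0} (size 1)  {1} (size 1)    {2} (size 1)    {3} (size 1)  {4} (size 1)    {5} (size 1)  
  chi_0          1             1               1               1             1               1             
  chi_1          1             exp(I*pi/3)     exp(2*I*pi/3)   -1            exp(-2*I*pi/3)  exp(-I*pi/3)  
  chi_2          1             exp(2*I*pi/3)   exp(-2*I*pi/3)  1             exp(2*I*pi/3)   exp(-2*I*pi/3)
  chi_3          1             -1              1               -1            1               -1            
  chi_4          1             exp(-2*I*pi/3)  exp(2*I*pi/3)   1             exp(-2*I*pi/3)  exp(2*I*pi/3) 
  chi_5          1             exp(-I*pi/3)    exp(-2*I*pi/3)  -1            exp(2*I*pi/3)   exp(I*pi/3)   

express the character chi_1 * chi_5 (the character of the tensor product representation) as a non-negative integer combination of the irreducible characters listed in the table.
chi_1 tensor chi_5 = chi_0 (all other irreducibles have multiplicity 0).

Justification: The character of a tensor product is the pointwise product (chi_1 * chi_5)(C) = chi_1(C) * chi_5(C):
  {0}: (1)*(1), {1}: (exp(I*pi/3))*(exp(-I*pi/3)), {2}: (exp(2*I*pi/3))*(exp(-2*I*pi/3)), {3}: (-1)*(-1), {4}: (exp(-2*I*pi/3))*(exp(2*I*pi/3)), {5}: (exp(-I*pi/3))*(exp(I*pi/3))
so (chi_1 * chi_5) takes values
  {0} -> 1, {1} -> 1, {2} -> 1, {3} -> 1, {4} -> 1, {5} -> 1.
Now take the inner product of this character with each irreducible chi from the table, <chi_1*chi_5, chi> = (1/6) sum_C |C| (chi_1*chi_5)(C) conj(chi(C)):
  <chi_1*chi_5, chi_0> = (1/6)[1*(1)*conj(1) + 1*(1)*conj(1) + 1*(1)*conj(1) + 1*(1)*conj(1) + 1*(1)*conj(1) + 1*(1)*conj(1)]
      = (1/6)[(1) + (1) + (1) + (1) + (1) + (1)] = 6/6 = 1
  <chi_1*chi_5, chi_1> = (1/6)[1*(1)*conj(1) + 1*(1)*conj(exp(I*pi/3)) + 1*(1)*conj(exp(2*I*pi/3)) + 1*(1)*conj(-1) + 1*(1)*conj(exp(-2*I*pi/3)) + 1*(1)*conj(exp(-I*pi/3))]
      = (1/6)[(1) + (exp(-I*pi/3)) + (exp(-2*I*pi/3)) + (-1) + (exp(2*I*pi/3)) + (exp(I*pi/3))] = 0/6 = 0
  <chi_1*chi_5, chi_2> = (1/6)[1*(1)*conj(1) + 1*(1)*conj(exp(2*I*pi/3)) + 1*(1)*conj(exp(-2*I*pi/3)) + 1*(1)*conj(1) + 1*(1)*conj(exp(2*I*pi/3)) + 1*(1)*conj(exp(-2*I*pi/3))]
      = (1/6)[(1) + (exp(-2*I*pi/3)) + (exp(2*I*pi/3)) + (1) + (exp(-2*I*pi/3)) + (exp(2*I*pi/3))] = 0/6 = 0
  <chi_1*chi_5, chi_3> = (1/6)[1*(1)*conj(1) + 1*(1)*conj(-1) + 1*(1)*conj(1) + 1*(1)*conj(-1) + 1*(1)*conj(1) + 1*(1)*conj(-1)]
      = (1/6)[(1) + (-1) + (1) + (-1) + (1) + (-1)] = 0/6 = 0
  <chi_1*chi_5, chi_4> = (1/6)[1*(1)*conj(1) + 1*(1)*conj(exp(-2*I*pi/3)) + 1*(1)*conj(exp(2*I*pi/3)) + 1*(1)*conj(1) + 1*(1)*conj(exp(-2*I*pi/3)) + 1*(1)*conj(exp(2*I*pi/3))]
      = (1/6)[(1) + (exp(2*I*pi/3)) + (exp(-2*I*pi/3)) + (1) + (exp(2*I*pi/3)) + (exp(-2*I*pi/3))] = 0/6 = 0
  <chi_1*chi_5, chi_5> = (1/6)[1*(1)*conj(1) + 1*(1)*conj(exp(-I*pi/3)) + 1*(1)*conj(exp(-2*I*pi/3)) + 1*(1)*conj(-1) + 1*(1)*conj(exp(2*I*pi/3)) + 1*(1)*conj(exp(I*pi/3))]
      = (1/6)[(1) + (exp(I*pi/3)) + (exp(2*I*pi/3)) + (-1) + (exp(-2*I*pi/3)) + (exp(-I*pi/3))] = 0/6 = 0
(Exp terms are combined using exp(i*s)*conj(exp(i*t)) = exp(i*(s-t)), and sums of them are collapsed using the identity that for every m > 1 the m distinct m-th roots of unity sum to 0, e.g. 1 + exp(2*I*pi/3) + exp(-2*I*pi/3) = 0.)
Hence the multiplicities are chi_0: 1. Dimension check: dim(chi_1)*dim(chi_5) = 1*1 = 1 and sum (mult * dim) = 1*1 = 1.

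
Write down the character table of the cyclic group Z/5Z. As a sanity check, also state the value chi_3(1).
Character table of Z/5Z (irreps indexed chi_0,...,chi_4 with chi_k(m) = zeta_5^(k*m), zeta_5 = exp(2*pi*i/5)):
  irrep \ class  {0} (size 1)  {1} (size 1)    {2} (size 1)    {3} (size 1)    {4} (size 1)  
  chi_0          1             1               1               1               1             
  chi_1          1             exp(2*I*pi/5)   exp(4*I*pi/5)   exp(-4*I*pi/5)  exp(-2*I*pi/5)
  chi_2          1             exp(4*I*pi/5)   exp(-2*I*pi/5)  exp(2*I*pi/5)   exp(-4*I*pi/5)
  chi_3          1             exp(-4*I*pi/5)  exp(2*I*pi/5)   exp(-2*I*pi/5)  exp(4*I*pi/5) 
  chi_4          1             exp(-2*I*pi/5)  exp(-4*I*pi/5)  exp(4*I*pi/5)   exp(2*I*pi/5) 

Spot check: chi_3(1) = zeta_5^(3*1) = zeta_5^3 = exp(-4*I*pi/5).

Working: Z/5Z is abelian, so all 5 irreducible complex representations are 1-dimensional. They are given by chi_k(m) = zeta_5^(k*m) for k = 0,...,4. Row orthogonality: sum_m chi_k(m) conj(chi_l(m)) = 5 * [k = l].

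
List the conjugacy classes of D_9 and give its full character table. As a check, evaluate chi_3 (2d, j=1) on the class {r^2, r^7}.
Conjugacy classes: {e} of size 1, {r^1, r^8} of size 2, {r^2, r^7} of size 2, {r^3, r^6} of size 2, {r^4, r^5} of size 2, {s, sr, ..., sr^8} of size 9.
Character table:
  irrep \ class              {e} (size 1)  {r^1, r^8} (size 2)  {r^2, r^7} (size 2)  {r^3, r^6} (size 2)  {r^4, r^5} (size 2)  {s, sr, ..., sr^8} (size 9)
  chi_1 (triv)               1             1                    1                    1                    1                    1                          
  chi_2 (sign: r->1, s->-1)  1             1                    1                    1                    1                    -1                         
  chi_3 (2d, j=1)            2             2*cos(2*pi/9)        2*cos(4*pi/9)        -1                   -2*cos(pi/9)         0                          
  chi_4 (2d, j=2)            2             2*cos(4*pi/9)        -2*cos(pi/9)         -1                   2*cos(2*pi/9)        0                          
  chi_5 (2d, j=3)            2             -1                   -1                   2                    -1                   0                          
  chi_6 (2d, j=4)            2             -2*cos(pi/9)         2*cos(2*pi/9)        -1                   2*cos(4*pi/9)        0                          

Spot check: chi_3 (2d, j=1) on {r^2, r^7} = 2*cos(4*pi/9).

Reasoning: D_9 has order 2*9 = 18 with 6 conjugacy classes, hence 6 irreducibles. Sum of squared dims 1 + 1 + 4 + 4 + 4 + 4 = 18 = |G|. Linear characters come from the abelianisation; the 2-dimensional irreps have character r^k -> 2*cos(2*pi*j*k/9), reflections -> 0.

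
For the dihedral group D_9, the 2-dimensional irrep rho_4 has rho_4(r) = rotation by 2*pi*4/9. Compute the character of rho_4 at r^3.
chi_{rho_4}(r^3) = 2*cos(2*pi*4*3/9) = -1

Details: rho_4(r^3) is rotation by angle 2*pi*4*3/9, whose trace is 2*cos(2*pi*4*3/9) = -1.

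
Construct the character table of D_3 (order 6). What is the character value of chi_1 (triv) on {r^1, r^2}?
Conjugacy classes: {e} of size 1, {r^1, r^2} of size 2, {s, sr, ..., sr^2} of size 3.
Character table:
  irrep \ class              {e} (size 1)  {r^1, r^2} (size 2)  {s, sr, ..., sr^2} (size 3)
  chi_1 (triv)               1             1                    1                          
  chi_2 (sign: r->1, s->-1)  1             1                    -1                         
  chi_3 (2d, j=1)            2             -1                   0                          

Spot check: chi_1 (triv) on {r^1, r^2} = 1.

Solution. D_3 has order 2*3 = 6 with 3 conjugacy classes, hence 3 irreducibles. Sum of squared dims 1 + 1 + 4 = 6 = |G|. Linear characters come from the abelianisation; the 2-dimensional irreps have character r^k -> 2*cos(2*pi*j*k/3), reflections -> 0.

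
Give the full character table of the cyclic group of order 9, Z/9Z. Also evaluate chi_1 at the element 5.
Character table of Z/9Z (irreps indexed chi_0,...,chi_8 with chi_k(m) = zeta_9^(k*m), zeta_9 = exp(2*pi*i/9)):
  irrep \ class  {0} (size 1)  {1} (size 1)    {2} (size 1)    {3} (size 1)    {4} (size 1)    {5} (size 1)    {6} (size 1)    {7} (size 1)    {8} (size 1)  
  chi_0          1             1               1               1               1               1               1               1               1             
  chi_1          1             exp(2*I*pi/9)   exp(4*I*pi/9)   exp(2*I*pi/3)   exp(8*I*pi/9)   exp(-8*I*pi/9)  exp(-2*I*pi/3)  exp(-4*I*pi/9)  exp(-2*I*pi/9)
  chi_2          1             exp(4*I*pi/9)   exp(8*I*pi/9)   exp(-2*I*pi/3)  exp(-2*I*pi/9)  exp(2*I*pi/9)   exp(2*I*pi/3)   exp(-8*I*pi/9)  exp(-4*I*pi/9)
  chi_3          1             exp(2*I*pi/3)   exp(-2*I*pi/3)  1               exp(2*I*pi/3)   exp(-2*I*pi/3)  1               exp(2*I*pi/3)   exp(-2*I*pi/3)
  chi_4          1             exp(8*I*pi/9)   exp(-2*I*pi/9)  exp(2*I*pi/3)   exp(-4*I*pi/9)  exp(4*I*pi/9)   exp(-2*I*pi/3)  exp(2*I*pi/9)   exp(-8*I*pi/9)
  chi_5          1             exp(-8*I*pi/9)  exp(2*I*pi/9)   exp(-2*I*pi/3)  exp(4*I*pi/9)   exp(-4*I*pi/9)  exp(2*I*pi/3)   exp(-2*I*pi/9)  exp(8*I*pi/9) 
  chi_6          1             exp(-2*I*pi/3)  exp(2*I*pi/3)   1               exp(-2*I*pi/3)  exp(2*I*pi/3)   1               exp(-2*I*pi/3)  exp(2*I*pi/3) 
  chi_7          1             exp(-4*I*pi/9)  exp(-8*I*pi/9)  exp(2*I*pi/3)   exp(2*I*pi/9)   exp(-2*I*pi/9)  exp(-2*I*pi/3)  exp(8*I*pi/9)   exp(4*I*pi/9) 
  chi_8          1             exp(-2*I*pi/9)  exp(-4*I*pi/9)  exp(-2*I*pi/3)  exp(-8*I*pi/9)  exp(8*I*pi/9)   exp(2*I*pi/3)   exp(4*I*pi/9)   exp(2*I*pi/9) 

Spot check: chi_1(5) = zeta_9^(1*5) = zeta_9^5 = exp(-8*I*pi/9).

Proof sketch: Z/9Z is abelian, so all 9 irreducible complex representations are 1-dimensional. They are given by chi_k(m) = zeta_9^(k*m) for k = 0,...,8. Row orthogonality: sum_m chi_k(m) conj(chi_l(m)) = 9 * [k = l].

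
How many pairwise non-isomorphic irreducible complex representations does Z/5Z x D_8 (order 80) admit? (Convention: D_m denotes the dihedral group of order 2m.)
35

Proof sketch: The number of irreducible complex representations of a finite group equals its number of conjugacy classes. For a direct product, #classes(G x H) = #classes(G) * #classes(H). Z/5Z has 5 classes (abelian), D_8 has 7 classes, so 5 * 7 = 35, so Z/5Z x D_8 (order 80) has exactly 35 irreducible complex representations.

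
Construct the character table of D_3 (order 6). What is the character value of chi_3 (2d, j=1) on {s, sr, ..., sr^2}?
Conjugacy classes: {e} of size 1, {r^1, r^2} of size 2, {s, sr, ..., sr^2} of size 3.
Character table:
  irrep \ class              {e} (size 1)  {r^1, r^2} (size 2)  {s, sr, ..., sr^2} (size 3)
  chi_1 (triv)               1             1                    1                          
  chi_2 (sign: r->1, s->-1)  1             1                    -1                         
  chi_3 (2d, j=1)            2             -1                   0                          

Spot check: chi_3 (2d, j=1) on {s, sr, ..., sr^2} = 0.

Reasoning: D_3 has order 2*3 = 6 with 3 conjugacy classes, hence 3 irreducibles. Sum of squared dims 1 + 1 + 4 = 6 = |G|. Linear characters come from the abelianisation; the 2-dimensional irreps have character r^k -> 2*cos(2*pi*j*k/3), reflections -> 0.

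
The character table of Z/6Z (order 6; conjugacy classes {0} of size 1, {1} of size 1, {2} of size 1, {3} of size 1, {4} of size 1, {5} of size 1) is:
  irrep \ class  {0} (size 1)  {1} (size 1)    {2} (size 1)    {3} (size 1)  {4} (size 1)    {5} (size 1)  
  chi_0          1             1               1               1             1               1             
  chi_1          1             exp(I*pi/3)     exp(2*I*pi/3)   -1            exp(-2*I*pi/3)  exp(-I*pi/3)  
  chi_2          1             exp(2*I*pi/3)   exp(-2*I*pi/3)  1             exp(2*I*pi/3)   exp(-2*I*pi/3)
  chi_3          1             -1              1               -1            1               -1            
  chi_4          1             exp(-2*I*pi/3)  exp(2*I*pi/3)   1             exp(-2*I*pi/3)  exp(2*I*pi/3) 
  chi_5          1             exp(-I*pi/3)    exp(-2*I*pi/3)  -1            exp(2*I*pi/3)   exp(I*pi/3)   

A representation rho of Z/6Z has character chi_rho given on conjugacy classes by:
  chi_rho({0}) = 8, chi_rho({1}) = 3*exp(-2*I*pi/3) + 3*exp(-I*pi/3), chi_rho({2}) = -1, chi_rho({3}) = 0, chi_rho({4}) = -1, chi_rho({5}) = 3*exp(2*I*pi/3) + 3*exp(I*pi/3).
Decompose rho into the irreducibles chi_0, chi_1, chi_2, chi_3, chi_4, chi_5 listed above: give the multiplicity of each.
Multiplicities: chi_0: 1, chi_1: 0, chi_2: 0, chi_3: 1, chi_4: 3, chi_5: 3.

Derivation: Use <chi_rho, chi> = (1/|G|) sum_C |C| * chi_rho(C) * conj(chi(C)) with |G| = 6 for each irreducible chi in the table:
  <chi_rho, chi_0> = (1/6)[1*(8)*conj(1) + 1*(3*exp(-2*I*pi/3) + 3*exp(-I*pi/3))*conj(1) + 1*(-1)*conj(1) + 1*(0)*conj(1) + 1*(-1)*conj(1) + 1*(3*exp(2*I*pi/3) + 3*exp(I*pi/3))*conj(1)]
      = (1/6)[(8) + (3*exp(-2*I*pi/3) + 3*exp(-I*pi/3)) + (-1) + (0) + (-1) + (3*exp(2*I*pi/3) + 3*exp(I*pi/3))] = 6/6 = 1
  <chi_rho, chi_1> = (1/6)[1*(8)*conj(1) + 1*(3*exp(-2*I*pi/3) + 3*exp(-I*pi/3))*conj(exp(I*pi/3)) + 1*(-1)*conj(exp(2*I*pi/3)) + 1*(0)*conj(-1) + 1*(-1)*conj(exp(-2*I*pi/3)) + 1*(3*exp(2*I*pi/3) + 3*exp(I*pi/3))*conj(exp(-I*pi/3))]
      = (1/6)[(8) + (-3 + 3*exp(-2*I*pi/3)) + (3 + 2*exp(-2*I*pi/3) + 3*exp(2*I*pi/3)) + (0) + (3 + 3*exp(-2*I*pi/3) + 2*exp(2*I*pi/3)) + (-3 + 3*exp(2*I*pi/3))] = 0/6 = 0
  <chi_rho, chi_2> = (1/6)[1*(8)*conj(1) + 1*(3*exp(-2*I*pi/3) + 3*exp(-I*pi/3))*conj(exp(2*I*pi/3)) + 1*(-1)*conj(exp(-2*I*pi/3)) + 1*(0)*conj(1) + 1*(-1)*conj(exp(2*I*pi/3)) + 1*(3*exp(2*I*pi/3) + 3*exp(I*pi/3))*conj(exp(-2*I*pi/3))]
      = (1/6)[(8) + (-3 + 3*exp(2*I*pi/3)) + (3 + 3*exp(-2*I*pi/3) + 2*exp(2*I*pi/3)) + (0) + (3 + 2*exp(-2*I*pi/3) + 3*exp(2*I*pi/3)) + (-3 + 3*exp(-2*I*pi/3))] = 0/6 = 0
  <chi_rho, chi_3> = (1/6)[1*(8)*conj(1) + 1*(3*exp(-2*I*pi/3) + 3*exp(-I*pi/3))*conj(-1) + 1*(-1)*conj(1) + 1*(0)*conj(-1) + 1*(-1)*conj(1) + 1*(3*exp(2*I*pi/3) + 3*exp(I*pi/3))*conj(-1)]
      = (1/6)[(8) + (-3*exp(-I*pi/3) - 3*exp(-2*I*pi/3)) + (-1) + (0) + (-1) + (-3*exp(I*pi/3) - 3*exp(2*I*pi/3))] = 6/6 = 1
  <chi_rho, chi_4> = (1/6)[1*(8)*conj(1) + 1*(3*exp(-2*I*pi/3) + 3*exp(-I*pi/3))*conj(exp(-2*I*pi/3)) + 1*(-1)*conj(exp(2*I*pi/3)) + 1*(0)*conj(1) + 1*(-1)*conj(exp(-2*I*pi/3)) + 1*(3*exp(2*I*pi/3) + 3*exp(I*pi/3))*conj(exp(2*I*pi/3))]
      = (1/6)[(8) + (3 + 3*exp(I*pi/3)) + (3 + 2*exp(-2*I*pi/3) + 3*exp(2*I*pi/3)) + (0) + (3 + 3*exp(-2*I*pi/3) + 2*exp(2*I*pi/3)) + (3 + 3*exp(-I*pi/3))] = 18/6 = 3
  <chi_rho, chi_5> = (1/6)[1*(8)*conj(1) + 1*(3*exp(-2*I*pi/3) + 3*exp(-I*pi/3))*conj(exp(-I*pi/3)) + 1*(-1)*conj(exp(-2*I*pi/3)) + 1*(0)*conj(-1) + 1*(-1)*conj(exp(2*I*pi/3)) + 1*(3*exp(2*I*pi/3) + 3*exp(I*pi/3))*conj(exp(I*pi/3))]
      = (1/6)[(8) + (3 + 3*exp(-I*pi/3)) + (3 + 3*exp(-2*I*pi/3) + 2*exp(2*I*pi/3)) + (0) + (3 + 2*exp(-2*I*pi/3) + 3*exp(2*I*pi/3)) + (3 + 3*exp(I*pi/3))] = 18/6 = 3
(Exp terms are combined using exp(i*s)*conj(exp(i*t)) = exp(i*(s-t)), and sums of them are collapsed using the identity that for every m > 1 the m distinct m-th roots of unity sum to 0, e.g. 1 + exp(2*I*pi/3) + exp(-2*I*pi/3) = 0.)
Dimension check: dim(rho) = sum (mult * dim) = 1*1 + 0*1 + 0*1 + 1*1 + 3*1 + 3*1 = 8 = chi_rho(e) = 8.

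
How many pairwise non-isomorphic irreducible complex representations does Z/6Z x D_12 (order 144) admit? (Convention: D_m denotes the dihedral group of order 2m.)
54

Solution. The number of irreducible complex representations of a finite group equals its number of conjugacy classes. For a direct product, #classes(G x H) = #classes(G) * #classes(H). Z/6Z has 6 classes (abelian), D_12 has 9 classes, so 6 * 9 = 54, so Z/6Z x D_12 (order 144) has exactly 54 irreducible complex representations.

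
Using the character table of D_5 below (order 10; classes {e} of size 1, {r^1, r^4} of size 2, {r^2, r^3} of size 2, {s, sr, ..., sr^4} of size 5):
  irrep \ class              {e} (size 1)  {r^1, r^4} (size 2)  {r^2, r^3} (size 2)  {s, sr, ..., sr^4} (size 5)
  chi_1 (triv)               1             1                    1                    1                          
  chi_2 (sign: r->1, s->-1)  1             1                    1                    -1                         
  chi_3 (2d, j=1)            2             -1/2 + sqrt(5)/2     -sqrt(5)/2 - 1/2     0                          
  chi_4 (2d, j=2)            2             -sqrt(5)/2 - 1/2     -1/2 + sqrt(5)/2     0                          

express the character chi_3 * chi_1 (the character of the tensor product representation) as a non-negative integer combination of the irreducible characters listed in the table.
chi_3 tensor chi_1 = chi_3 (all other irreducibles have multiplicity 0).

Solution. The character of a tensor product is the pointwise product (chi_3 * chi_1)(C) = chi_3(C) * chi_1(C):
  {e}: (2)*(1), {r^1, r^4}: (-1/2 + sqrt(5)/2)*(1), {r^2, r^3}: (-sqrt(5)/2 - 1/2)*(1), {s, sr, ..., sr^4}: (0)*(1)
so (chi_3 * chi_1) takes values
  {e} -> 2, {r^1, r^4} -> -1/2 + sqrt(5)/2, {r^2, r^3} -> -sqrt(5)/2 - 1/2, {s, sr, ..., sr^4} -> 0.
Now take the inner product of this character with each irreducible chi from the table, <chi_3*chi_1, chi> = (1/10) sum_C |C| (chi_3*chi_1)(C) conj(chi(C)):
  <chi_3*chi_1, chi_1> = (1/10)[1*(2)*conj(1) + 2*(-1/2 + sqrt(5)/2)*conj(1) + 2*(-sqrt(5)/2 - 1/2)*conj(1) + 5*(0)*conj(1)]
      = (1/10)[(2) + (-1 + sqrt(5)) + (-sqrt(5) - 1) + (0)] = 0/10 = 0
  <chi_3*chi_1, chi_2> = (1/10)[1*(2)*conj(1) + 2*(-1/2 + sqrt(5)/2)*conj(1) + 2*(-sqrt(5)/2 - 1/2)*conj(1) + 5*(0)*conj(-1)]
      = (1/10)[(2) + (-1 + sqrt(5)) + (-sqrt(5) - 1) + (0)] = 0/10 = 0
  <chi_3*chi_1, chi_3> = (1/10)[1*(2)*conj(2) + 2*(-1/2 + sqrt(5)/2)*conj(-1/2 + sqrt(5)/2) + 2*(-sqrt(5)/2 - 1/2)*conj(-sqrt(5)/2 - 1/2) + 5*(0)*conj(0)]
      = (1/10)[(4) + (3 - sqrt(5)) + (sqrt(5) + 3) + (0)] = 10/10 = 1
  <chi_3*chi_1, chi_4> = (1/10)[1*(2)*conj(2) + 2*(-1/2 + sqrt(5)/2)*conj(-sqrt(5)/2 - 1/2) + 2*(-sqrt(5)/2 - 1/2)*conj(-1/2 + sqrt(5)/2) + 5*(0)*conj(0)]
      = (1/10)[(4) + (-2) + (-2) + (0)] = 0/10 = 0
Hence the multiplicities are chi_3: 1. Dimension check: dim(chi_3)*dim(chi_1) = 2*1 = 2 and sum (mult * dim) = 1*2 = 2.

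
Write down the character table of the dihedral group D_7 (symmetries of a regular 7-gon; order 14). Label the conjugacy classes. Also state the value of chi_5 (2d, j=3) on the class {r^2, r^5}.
Conjugacy classes: {e} of size 1, {r^1, r^6} of size 2, {r^2, r^5} of size 2, {r^3, r^4} of size 2, {s, sr, ..., sr^6} of size 7.
Character table:
  irrep \ class              {e} (size 1)  {r^1, r^6} (size 2)  {r^2, r^5} (size 2)  {r^3, r^4} (size 2)  {s, sr, ..., sr^6} (size 7)
  chi_1 (triv)               1             1                    1                    1                    1                          
  chi_2 (sign: r->1, s->-1)  1             1                    1                    1                    -1                         
  chi_3 (2d, j=1)            2             2*cos(2*pi/7)        -2*cos(3*pi/7)       -2*cos(pi/7)         0                          
  chi_4 (2d, j=2)            2             -2*cos(3*pi/7)       -2*cos(pi/7)         2*cos(2*pi/7)        0                          
  chi_5 (2d, j=3)            2             -2*cos(pi/7)         2*cos(2*pi/7)        -2*cos(3*pi/7)       0                          

Spot check: chi_5 (2d, j=3) on {r^2, r^5} = 2*cos(2*pi/7).

Explanation: D_7 has order 2*7 = 14 with 5 conjugacy classes, hence 5 irreducibles. Sum of squared dims 1 + 1 + 4 + 4 + 4 = 14 = |G|. Linear characters come from the abelianisation; the 2-dimensional irreps have character r^k -> 2*cos(2*pi*j*k/7), reflections -> 0.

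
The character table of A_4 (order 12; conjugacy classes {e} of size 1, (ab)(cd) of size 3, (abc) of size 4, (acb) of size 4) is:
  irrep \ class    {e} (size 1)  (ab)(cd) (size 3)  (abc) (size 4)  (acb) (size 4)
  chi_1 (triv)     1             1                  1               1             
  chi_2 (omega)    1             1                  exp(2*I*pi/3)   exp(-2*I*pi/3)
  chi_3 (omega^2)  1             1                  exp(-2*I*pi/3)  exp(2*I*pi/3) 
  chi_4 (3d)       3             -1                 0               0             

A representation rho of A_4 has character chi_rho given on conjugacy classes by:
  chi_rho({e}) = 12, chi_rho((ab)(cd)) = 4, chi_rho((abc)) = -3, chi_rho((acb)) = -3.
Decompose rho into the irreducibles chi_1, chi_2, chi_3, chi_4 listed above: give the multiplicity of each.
Multiplicities: chi_1: 0, chi_2: 3, chi_3: 3, chi_4: 2.

Details: Use <chi_rho, chi> = (1/|G|) sum_C |C| * chi_rho(C) * conj(chi(C)) with |G| = 12 for each irreducible chi in the table:
  <chi_rho, chi_1> = (1/12)[1*(12)*conj(1) + 3*(4)*conj(1) + 4*(-3)*conj(1) + 4*(-3)*conj(1)]
      = (1/12)[(12) + (12) + (-12) + (-12)] = 0/12 = 0
  <chi_rho, chi_2> = (1/12)[1*(12)*conj(1) + 3*(4)*conj(1) + 4*(-3)*conj(exp(2*I*pi/3)) + 4*(-3)*conj(exp(-2*I*pi/3))]
      = (1/12)[(12) + (12) + (12 + 12*exp(2*I*pi/3)) + (12 + 12*exp(-2*I*pi/3))] = 36/12 = 3
  <chi_rho, chi_3> = (1/12)[1*(12)*conj(1) + 3*(4)*conj(1) + 4*(-3)*conj(exp(-2*I*pi/3)) + 4*(-3)*conj(exp(2*I*pi/3))]
      = (1/12)[(12) + (12) + (12 + 12*exp(-2*I*pi/3)) + (12 + 12*exp(2*I*pi/3))] = 36/12 = 3
  <chi_rho, chi_4> = (1/12)[1*(12)*conj(3) + 3*(4)*conj(-1) + 4*(-3)*conj(0) + 4*(-3)*conj(0)]
      = (1/12)[(36) + (-12) + (0) + (0)] = 24/12 = 2
(Exp terms are combined using exp(i*s)*conj(exp(i*t)) = exp(i*(s-t)), and sums of them are collapsed using the identity that for every m > 1 the m distinct m-th roots of unity sum to 0, e.g. 1 + exp(2*I*pi/3) + exp(-2*I*pi/3) = 0.)
Dimension check: dim(rho) = sum (mult * dim) = 0*1 + 3*1 + 3*1 + 2*3 = 12 = chi_rho(e) = 12.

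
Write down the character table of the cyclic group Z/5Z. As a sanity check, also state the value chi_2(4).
Character table of Z/5Z (irreps indexed chi_0,...,chi_4 with chi_k(m) = zeta_5^(k*m), zeta_5 = exp(2*pi*i/5)):
  irrep \ class  {0} (size 1)  {1} (size 1)    {2} (size 1)    {3} (size 1)    {4} (size 1)  
  chi_0          1             1               1               1               1             
  chi_1          1             exp(2*I*pi/5)   exp(4*I*pi/5)   exp(-4*I*pi/5)  exp(-2*I*pi/5)
  chi_2          1             exp(4*I*pi/5)   exp(-2*I*pi/5)  exp(2*I*pi/5)   exp(-4*I*pi/5)
  chi_3          1             exp(-4*I*pi/5)  exp(2*I*pi/5)   exp(-2*I*pi/5)  exp(4*I*pi/5) 
  chi_4          1             exp(-2*I*pi/5)  exp(-4*I*pi/5)  exp(4*I*pi/5)   exp(2*I*pi/5) 

Spot check: chi_2(4) = zeta_5^(2*4) = zeta_5^8 = exp(-4*I*pi/5).

Working: Z/5Z is abelian, so all 5 irreducible complex representations are 1-dimensional. They are given by chi_k(m) = zeta_5^(k*m) for k = 0,...,4. Row orthogonality: sum_m chi_k(m) conj(chi_l(m)) = 5 * [k = l].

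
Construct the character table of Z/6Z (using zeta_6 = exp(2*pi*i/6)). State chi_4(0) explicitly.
Character table of Z/6Z (irreps indexed chi_0,...,chi_5 with chi_k(m) = zeta_6^(k*m), zeta_6 = exp(2*pi*i/6)):
  irrep \ class  {0} (size 1)  {1} (size 1)    {2} (size 1)    {3} (size 1)  {4} (size 1)    {5} (size 1)  
  chi_0          1             1               1               1             1               1             
  chi_1          1             exp(I*pi/3)     exp(2*I*pi/3)   -1            exp(-2*I*pi/3)  exp(-I*pi/3)  
  chi_2          1             exp(2*I*pi/3)   exp(-2*I*pi/3)  1             exp(2*I*pi/3)   exp(-2*I*pi/3)
  chi_3          1             -1              1               -1            1               -1            
  chi_4          1             exp(-2*I*pi/3)  exp(2*I*pi/3)   1             exp(-2*I*pi/3)  exp(2*I*pi/3) 
  chi_5          1             exp(-I*pi/3)    exp(-2*I*pi/3)  -1            exp(2*I*pi/3)   exp(I*pi/3)   

Spot check: chi_4(0) = zeta_6^(4*0) = zeta_6^0 = 1.

Argument: Z/6Z is abelian, so all 6 irreducible complex representations are 1-dimensional. They are given by chi_k(m) = zeta_6^(k*m) for k = 0,...,5. Row orthogonality: sum_m chi_k(m) conj(chi_l(m)) = 6 * [k = l].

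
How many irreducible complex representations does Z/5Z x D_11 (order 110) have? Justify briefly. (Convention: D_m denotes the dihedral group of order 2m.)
35

Working: The number of irreducible complex representations of a finite group equals its number of conjugacy classes. For a direct product, #classes(G x H) = #classes(G) * #classes(H). Z/5Z has 5 classes (abelian), D_11 has 7 classes, so 5 * 7 = 35, so Z/5Z x D_11 (order 110) has exactly 35 irreducible complex representations.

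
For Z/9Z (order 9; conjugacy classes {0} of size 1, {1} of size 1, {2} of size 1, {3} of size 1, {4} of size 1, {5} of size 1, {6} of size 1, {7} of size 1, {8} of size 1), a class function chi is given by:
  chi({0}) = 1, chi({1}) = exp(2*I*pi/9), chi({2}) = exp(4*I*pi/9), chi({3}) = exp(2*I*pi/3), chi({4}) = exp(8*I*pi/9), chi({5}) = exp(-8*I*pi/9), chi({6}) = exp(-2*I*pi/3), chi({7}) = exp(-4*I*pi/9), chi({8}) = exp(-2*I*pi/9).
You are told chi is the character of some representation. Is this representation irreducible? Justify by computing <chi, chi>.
Irreducible: <chi, chi> = 1.

Solution. <chi, chi> = (1/|G|) sum_C |C| * |chi(C)|^2 = (1/9)[1*|1|^2 + 1*|exp(2*I*pi/9)|^2 + 1*|exp(4*I*pi/9)|^2 + 1*|exp(2*I*pi/3)|^2 + 1*|exp(8*I*pi/9)|^2 + 1*|exp(-8*I*pi/9)|^2 + 1*|exp(-2*I*pi/3)|^2 + 1*|exp(-4*I*pi/9)|^2 + 1*|exp(-2*I*pi/9)|^2]
  = (1/9)[(1) + (1) + (1) + (1) + (1) + (1) + (1) + (1) + (1)] = 9/9 = 1.
(Exp terms are combined using exp(i*s)*conj(exp(i*t)) = exp(i*(s-t)), and sums of them are collapsed using the identity that for every m > 1 the m distinct m-th roots of unity sum to 0, e.g. 1 + exp(2*I*pi/3) + exp(-2*I*pi/3) = 0.)
A character is irreducible iff <chi, chi> = 1, so this representation is irreducible.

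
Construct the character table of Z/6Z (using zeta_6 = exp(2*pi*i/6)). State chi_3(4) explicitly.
Character table of Z/6Z (irreps indexed chi_0,...,chi_5 with chi_k(m) = zeta_6^(k*m), zeta_6 = exp(2*pi*i/6)):
  irrep \ class  {0} (size 1)  {1} (size 1)    {2} (size 1)    {3} (size 1)  {4} (size 1)    {5} (size 1)  
  chi_0          1             1               1               1             1               1             
  chi_1          1             exp(I*pi/3)     exp(2*I*pi/3)   -1            exp(-2*I*pi/3)  exp(-I*pi/3)  
  chi_2          1             exp(2*I*pi/3)   exp(-2*I*pi/3)  1             exp(2*I*pi/3)   exp(-2*I*pi/3)
  chi_3          1             -1              1               -1            1               -1            
  chi_4          1             exp(-2*I*pi/3)  exp(2*I*pi/3)   1             exp(-2*I*pi/3)  exp(2*I*pi/3) 
  chi_5          1             exp(-I*pi/3)    exp(-2*I*pi/3)  -1            exp(2*I*pi/3)   exp(I*pi/3)   

Spot check: chi_3(4) = zeta_6^(3*4) = zeta_6^12 = 1.

Z/6Z is abelian, so all 6 irreducible complex representations are 1-dimensional. They are given by chi_k(m) = zeta_6^(k*m) for k = 0,...,5. Row orthogonality: sum_m chi_k(m) conj(chi_l(m)) = 6 * [k = l].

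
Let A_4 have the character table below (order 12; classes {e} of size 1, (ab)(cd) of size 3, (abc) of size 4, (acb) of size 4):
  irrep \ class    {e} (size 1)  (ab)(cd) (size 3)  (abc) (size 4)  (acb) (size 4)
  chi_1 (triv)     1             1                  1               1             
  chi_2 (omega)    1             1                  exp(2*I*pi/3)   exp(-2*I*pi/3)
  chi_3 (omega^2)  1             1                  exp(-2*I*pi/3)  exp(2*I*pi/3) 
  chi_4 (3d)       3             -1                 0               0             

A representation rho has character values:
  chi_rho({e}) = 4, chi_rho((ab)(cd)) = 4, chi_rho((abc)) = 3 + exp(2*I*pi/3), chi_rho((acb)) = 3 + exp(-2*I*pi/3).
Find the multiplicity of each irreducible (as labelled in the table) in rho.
Multiplicities: chi_1: 3, chi_2: 1, chi_3: 0, chi_4: 0.

Working: Use <chi_rho, chi> = (1/|G|) sum_C |C| * chi_rho(C) * conj(chi(C)) with |G| = 12 for each irreducible chi in the table:
  <chi_rho, chi_1> = (1/12)[1*(4)*conj(1) + 3*(4)*conj(1) + 4*(3 + exp(2*I*pi/3))*conj(1) + 4*(3 + exp(-2*I*pi/3))*conj(1)]
      = (1/12)[(4) + (12) + (12 + 4*exp(2*I*pi/3)) + (12 + 4*exp(-2*I*pi/3))] = 36/12 = 3
  <chi_rho, chi_2> = (1/12)[1*(4)*conj(1) + 3*(4)*conj(1) + 4*(3 + exp(2*I*pi/3))*conj(exp(2*I*pi/3)) + 4*(3 + exp(-2*I*pi/3))*conj(exp(-2*I*pi/3))]
      = (1/12)[(4) + (12) + (4 + 12*exp(-2*I*pi/3)) + (4 + 12*exp(2*I*pi/3))] = 12/12 = 1
  <chi_rho, chi_3> = (1/12)[1*(4)*conj(1) + 3*(4)*conj(1) + 4*(3 + exp(2*I*pi/3))*conj(exp(-2*I*pi/3)) + 4*(3 + exp(-2*I*pi/3))*conj(exp(2*I*pi/3))]
      = (1/12)[(4) + (12) + (4*exp(-2*I*pi/3) + 12*exp(2*I*pi/3)) + (12*exp(-2*I*pi/3) + 4*exp(2*I*pi/3))] = 0/12 = 0
  <chi_rho, chi_4> = (1/12)[1*(4)*conj(3) + 3*(4)*conj(-1) + 4*(3 + exp(2*I*pi/3))*conj(0) + 4*(3 + exp(-2*I*pi/3))*conj(0)]
      = (1/12)[(12) + (-12) + (0) + (0)] = 0/12 = 0
(Exp terms are combined using exp(i*s)*conj(exp(i*t)) = exp(i*(s-t)), and sums of them are collapsed using the identity that for every m > 1 the m distinct m-th roots of unity sum to 0, e.g. 1 + exp(2*I*pi/3) + exp(-2*I*pi/3) = 0.)
Dimension check: dim(rho) = sum (mult * dim) = 3*1 + 1*1 + 0*1 + 0*3 = 4 = chi_rho(e) = 4.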